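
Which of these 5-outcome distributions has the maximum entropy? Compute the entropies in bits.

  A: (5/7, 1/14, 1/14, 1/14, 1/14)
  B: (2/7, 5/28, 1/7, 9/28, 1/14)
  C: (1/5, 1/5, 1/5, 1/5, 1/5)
C

For a discrete distribution over n outcomes, entropy is maximized by the uniform distribution.

Computing entropies:
H(A) = 1.4345 bits
H(B) = 2.1595 bits
H(C) = 2.3219 bits

The uniform distribution (where all probabilities equal 1/5) achieves the maximum entropy of log_2(5) = 2.3219 bits.

Distribution C has the highest entropy.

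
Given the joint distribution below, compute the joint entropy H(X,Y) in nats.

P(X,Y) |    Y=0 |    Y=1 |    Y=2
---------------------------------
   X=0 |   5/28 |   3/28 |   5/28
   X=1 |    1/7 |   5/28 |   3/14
1.7703 nats

Joint entropy is H(X,Y) = -Σ_{x,y} p(x,y) log p(x,y).

Summing over all non-zero entries:
H(X,Y) = -[5/28·log_e(5/28) + 3/28·log_e(3/28) + 5/28·log_e(5/28) + 1/7·log_e(1/7) + 5/28·log_e(5/28) + 3/14·log_e(3/14)]
H(X,Y) = 1.7703 nats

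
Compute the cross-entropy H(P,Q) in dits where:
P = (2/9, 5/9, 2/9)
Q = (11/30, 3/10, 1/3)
0.4933 dits

Cross-entropy: H(P,Q) = -Σ p(x) log q(x)

Alternatively: H(P,Q) = H(P) + D_KL(P||Q)
H(P) = 0.4321 dits
D_KL(P||Q) = 0.0612 dits

H(P,Q) = 0.4321 + 0.0612 = 0.4933 dits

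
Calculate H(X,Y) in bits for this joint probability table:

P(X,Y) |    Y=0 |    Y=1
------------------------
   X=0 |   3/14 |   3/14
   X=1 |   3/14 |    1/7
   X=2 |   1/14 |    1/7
2.5027 bits

Joint entropy is H(X,Y) = -Σ_{x,y} p(x,y) log p(x,y).

Summing over all non-zero entries:
H(X,Y) = -[3/14·log_2(3/14) + 3/14·log_2(3/14) + 3/14·log_2(3/14) + 1/7·log_2(1/7) + 1/14·log_2(1/14) + 1/7·log_2(1/7)]
H(X,Y) = 2.5027 bits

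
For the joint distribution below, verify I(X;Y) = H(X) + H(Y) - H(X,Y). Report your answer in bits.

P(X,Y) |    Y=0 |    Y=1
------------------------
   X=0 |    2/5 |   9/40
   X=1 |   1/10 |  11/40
I(X;Y) = 0.0971 bits

Mutual information has multiple equivalent forms:
- I(X;Y) = H(X) - H(X|Y)
- I(X;Y) = H(Y) - H(Y|X)
- I(X;Y) = H(X) + H(Y) - H(X,Y)

Computing all quantities:
H(X) = 0.9544, H(Y) = 1.0000, H(X,Y) = 1.8574
H(X|Y) = 0.8574, H(Y|X) = 0.9029

Verification:
H(X) - H(X|Y) = 0.9544 - 0.8574 = 0.0971
H(Y) - H(Y|X) = 1.0000 - 0.9029 = 0.0971
H(X) + H(Y) - H(X,Y) = 0.9544 + 1.0000 - 1.8574 = 0.0971

All forms give I(X;Y) = 0.0971 bits. ✓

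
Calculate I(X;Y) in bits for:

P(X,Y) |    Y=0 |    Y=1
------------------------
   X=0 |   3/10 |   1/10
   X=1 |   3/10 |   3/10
0.0464 bits

Mutual information: I(X;Y) = H(X) + H(Y) - H(X,Y)

Marginals:
P(X) = (2/5, 3/5), H(X) = 0.9710 bits
P(Y) = (3/5, 2/5), H(Y) = 0.9710 bits

Joint entropy: H(X,Y) = 1.8955 bits

I(X;Y) = 0.9710 + 0.9710 - 1.8955 = 0.0464 bits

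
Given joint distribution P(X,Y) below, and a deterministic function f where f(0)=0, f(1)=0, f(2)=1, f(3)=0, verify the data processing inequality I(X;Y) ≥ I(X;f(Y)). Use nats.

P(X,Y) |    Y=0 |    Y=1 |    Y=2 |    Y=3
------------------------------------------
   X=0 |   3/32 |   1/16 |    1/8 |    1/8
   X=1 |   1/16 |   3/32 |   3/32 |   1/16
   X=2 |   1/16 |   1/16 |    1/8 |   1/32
I(X;Y) = 0.0304, I(X;f(Y)) = 0.0086, inequality holds: 0.0304 ≥ 0.0086

Data Processing Inequality: For any Markov chain X → Y → Z, we have I(X;Y) ≥ I(X;Z).

Here Z = f(Y) is a deterministic function of Y, forming X → Y → Z.

Original I(X;Y) = 0.0304 nats

After applying f:
P(X,Z) where Z=f(Y):
- P(X,Z=0) = P(X,Y=0) + P(X,Y=1) + P(X,Y=3)
- P(X,Z=1) = P(X,Y=2)

I(X;Z) = I(X;f(Y)) = 0.0086 nats

Verification: 0.0304 ≥ 0.0086 ✓

Information cannot be created by processing; the function f can only lose information about X.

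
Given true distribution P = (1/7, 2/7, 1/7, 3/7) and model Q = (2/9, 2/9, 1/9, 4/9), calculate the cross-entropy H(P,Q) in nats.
1.3060 nats

Cross-entropy: H(P,Q) = -Σ p(x) log q(x)

Alternatively: H(P,Q) = H(P) + D_KL(P||Q)
H(P) = 1.2770 nats
D_KL(P||Q) = 0.0290 nats

H(P,Q) = 1.2770 + 0.0290 = 1.3060 nats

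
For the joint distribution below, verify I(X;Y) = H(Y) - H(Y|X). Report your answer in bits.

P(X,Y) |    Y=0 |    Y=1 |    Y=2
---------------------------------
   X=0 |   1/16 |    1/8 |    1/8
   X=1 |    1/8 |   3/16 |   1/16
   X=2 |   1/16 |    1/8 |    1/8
I(X;Y) = 0.0478 bits

Mutual information has multiple equivalent forms:
- I(X;Y) = H(X) - H(X|Y)
- I(X;Y) = H(Y) - H(Y|X)
- I(X;Y) = H(X) + H(Y) - H(X,Y)

Computing all quantities:
H(X) = 1.5794, H(Y) = 1.5462, H(X,Y) = 3.0778
H(X|Y) = 1.5316, H(Y|X) = 1.4984

Verification:
H(X) - H(X|Y) = 1.5794 - 1.5316 = 0.0478
H(Y) - H(Y|X) = 1.5462 - 1.4984 = 0.0478
H(X) + H(Y) - H(X,Y) = 1.5794 + 1.5462 - 3.0778 = 0.0478

All forms give I(X;Y) = 0.0478 bits. ✓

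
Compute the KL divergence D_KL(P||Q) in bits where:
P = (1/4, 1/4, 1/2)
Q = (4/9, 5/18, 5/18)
0.1785 bits

KL divergence: D_KL(P||Q) = Σ p(x) log(p(x)/q(x))

Computing term by term:
  x=0: 1/4 × log_2[(1/4)/(4/9)] = 1/4 × -0.8301 = -0.2075
  x=1: 1/4 × log_2[(1/4)/(5/18)] = 1/4 × -0.1520 = -0.0380
  x=2: 1/2 × log_2[(1/2)/(5/18)] = 1/2 × 0.8480 = 0.4240

D_KL(P||Q) = 0.1785 bits

Note: KL divergence is always non-negative and equals 0 iff P = Q.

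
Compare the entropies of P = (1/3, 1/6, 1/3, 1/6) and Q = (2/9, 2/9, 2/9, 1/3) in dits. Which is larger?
Q

Computing entropies in dits:
H(P) = 0.5775
H(Q) = 0.5945

Distribution Q has higher entropy.

Intuition: The distribution closer to uniform (more spread out) has higher entropy.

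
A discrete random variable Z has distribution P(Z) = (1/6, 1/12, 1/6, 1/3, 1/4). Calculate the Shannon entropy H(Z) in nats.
1.5171 nats

Shannon entropy is H(X) = -Σ p(x) log p(x).

For P = (1/6, 1/12, 1/6, 1/3, 1/4):
H = -1/6 × log_e(1/6) -1/12 × log_e(1/12) -1/6 × log_e(1/6) -1/3 × log_e(1/3) -1/4 × log_e(1/4)
H = 1.5171 nats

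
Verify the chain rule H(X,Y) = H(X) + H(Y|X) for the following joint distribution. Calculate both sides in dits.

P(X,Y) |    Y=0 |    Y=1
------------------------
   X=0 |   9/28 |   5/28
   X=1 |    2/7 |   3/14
H(X,Y) = 0.5908, H(X) = 0.3010, H(Y|X) = 0.2898 (all in dits)

Chain rule: H(X,Y) = H(X) + H(Y|X)

Left side — joint entropy directly:
H(X,Y) = -Σ p(x,y) log p(x,y) = 0.5908 dits

Right side — compute H(Y|X) from the conditional distributions:
P(X) = (1/2, 1/2), so H(X) = 0.3010 dits
H(Y|X) = Σ_x P(X=x) · H(Y|X=x):
  P(Y|X=0) = (9/14, 5/14), H(Y|X=0) = 0.2831, weight P(X=0) = 1/2
  P(Y|X=1) = (4/7, 3/7), H(Y|X=1) = 0.2966, weight P(X=1) = 1/2
H(Y|X) = 0.2898 dits

H(X) + H(Y|X) = 0.3010 + 0.2898 = 0.5908 dits

Both sides equal 0.5908 dits. ✓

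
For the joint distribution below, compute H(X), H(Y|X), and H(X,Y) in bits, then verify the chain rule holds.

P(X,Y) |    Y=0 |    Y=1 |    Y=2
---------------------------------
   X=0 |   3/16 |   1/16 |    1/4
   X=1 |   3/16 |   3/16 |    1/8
H(X,Y) = 2.4835, H(X) = 1.0000, H(Y|X) = 1.4835 (all in bits)

Chain rule: H(X,Y) = H(X) + H(Y|X)

Left side — joint entropy directly:
H(X,Y) = -Σ p(x,y) log p(x,y) = 2.4835 bits

Right side — compute H(Y|X) from the conditional distributions:
P(X) = (1/2, 1/2), so H(X) = 1.0000 bits
H(Y|X) = Σ_x P(X=x) · H(Y|X=x):
  P(Y|X=0) = (3/8, 1/8, 1/2), H(Y|X=0) = 1.4056, weight P(X=0) = 1/2
  P(Y|X=1) = (3/8, 3/8, 1/4), H(Y|X=1) = 1.5613, weight P(X=1) = 1/2
H(Y|X) = 1.4835 bits

H(X) + H(Y|X) = 1.0000 + 1.4835 = 2.4835 bits

Both sides equal 2.4835 bits. ✓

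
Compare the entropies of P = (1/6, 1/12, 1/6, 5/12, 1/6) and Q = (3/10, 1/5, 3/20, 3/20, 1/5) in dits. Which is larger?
Q

Computing entropies in dits:
H(P) = 0.6374
H(Q) = 0.6836

Distribution Q has higher entropy.

Intuition: The distribution closer to uniform (more spread out) has higher entropy.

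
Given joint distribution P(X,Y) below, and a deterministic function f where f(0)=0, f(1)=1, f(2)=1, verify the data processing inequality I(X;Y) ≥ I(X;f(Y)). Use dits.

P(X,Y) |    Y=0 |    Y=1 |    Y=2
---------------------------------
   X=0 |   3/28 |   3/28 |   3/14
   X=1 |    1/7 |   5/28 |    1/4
I(X;Y) = 0.0012, I(X;f(Y)) = 0.0000, inequality holds: 0.0012 ≥ 0.0000

Data Processing Inequality: For any Markov chain X → Y → Z, we have I(X;Y) ≥ I(X;Z).

Here Z = f(Y) is a deterministic function of Y, forming X → Y → Z.

Original I(X;Y) = 0.0012 dits

After applying f:
P(X,Z) where Z=f(Y):
- P(X,Z=0) = P(X,Y=0)
- P(X,Z=1) = P(X,Y=1) + P(X,Y=2)

I(X;Z) = I(X;f(Y)) = 0.0000 dits

Verification: 0.0012 ≥ 0.0000 ✓

Information cannot be created by processing; the function f can only lose information about X.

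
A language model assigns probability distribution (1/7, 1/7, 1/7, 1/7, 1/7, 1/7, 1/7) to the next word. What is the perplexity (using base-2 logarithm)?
7.0000

Perplexity is 2^H (or exp(H) for natural log).

First, H = -Σ p log p = 2.8074 bits
Perplexity = 2^2.8074 = 7.0000

Interpretation: The model's uncertainty is equivalent to choosing uniformly among 7.0 options.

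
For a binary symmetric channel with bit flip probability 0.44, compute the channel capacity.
0.0104 bits

For a binary symmetric channel (BSC) with error probability p:
Capacity C = 1 - H(p) bits per symbol

where H(p) = -p log₂(p) - (1-p) log₂(1-p) is the binary entropy function.

H(0.44) = 0.9896 bits
C = 1 - 0.9896 = 0.0104 bits per symbol

This means we can reliably transmit up to 0.0104 bits of information per channel use.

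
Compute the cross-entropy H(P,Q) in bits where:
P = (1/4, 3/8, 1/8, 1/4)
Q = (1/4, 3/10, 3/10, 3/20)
2.0527 bits

Cross-entropy: H(P,Q) = -Σ p(x) log q(x)

Alternatively: H(P,Q) = H(P) + D_KL(P||Q)
H(P) = 1.9056 bits
D_KL(P||Q) = 0.1471 bits

H(P,Q) = 1.9056 + 0.1471 = 2.0527 bits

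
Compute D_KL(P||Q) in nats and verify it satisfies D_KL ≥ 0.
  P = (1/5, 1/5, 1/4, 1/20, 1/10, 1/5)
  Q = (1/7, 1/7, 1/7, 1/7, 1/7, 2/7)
0.1150 nats

KL divergence satisfies the Gibbs inequality: D_KL(P||Q) ≥ 0 for all distributions P, Q.

D_KL(P||Q) = Σ p(x) log(p(x)/q(x))
Term by term:
  x=0: 1/5 × log_e[(1/5)/(1/7)] = 0.0673
  x=1: 1/5 × log_e[(1/5)/(1/7)] = 0.0673
  x=2: 1/4 × log_e[(1/4)/(1/7)] = 0.1399
  x=3: 1/20 × log_e[(1/20)/(1/7)] = -0.0525
  x=4: 1/10 × log_e[(1/10)/(1/7)] = -0.0357
  x=5: 1/5 × log_e[(1/5)/(2/7)] = -0.0713
D_KL(P||Q) = 0.1150 nats

D_KL(P||Q) = 0.1150 ≥ 0 ✓

This non-negativity is a fundamental property: relative entropy cannot be negative because it measures how different Q is from P.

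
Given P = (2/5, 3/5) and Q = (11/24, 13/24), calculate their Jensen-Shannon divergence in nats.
0.0017 nats

Jensen-Shannon divergence is:
JSD(P||Q) = 0.5 × D_KL(P||M) + 0.5 × D_KL(Q||M)
where M = 0.5 × (P + Q) is the mixture distribution.

M = 0.5 × (2/5, 3/5) + 0.5 × (11/24, 13/24) = (0.429167, 0.570833)

D_KL(P||M) = 0.0017 nats
D_KL(Q||M) = 0.0017 nats

JSD(P||Q) = 0.5 × 0.0017 + 0.5 × 0.0017 = 0.0017 nats

Unlike KL divergence, JSD is symmetric and bounded: 0 ≤ JSD ≤ log(2).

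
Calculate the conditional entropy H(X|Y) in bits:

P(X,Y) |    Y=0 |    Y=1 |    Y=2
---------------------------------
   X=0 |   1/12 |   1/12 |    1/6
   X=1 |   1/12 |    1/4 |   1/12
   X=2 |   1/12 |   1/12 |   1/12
1.4675 bits

Using the chain rule: H(X|Y) = H(X,Y) - H(Y)

First, compute H(X,Y) = 3.0221 bits

Marginal P(Y) = (1/4, 5/12, 1/3)
H(Y) = 1.5546 bits

H(X|Y) = H(X,Y) - H(Y) = 3.0221 - 1.5546 = 1.4675 bits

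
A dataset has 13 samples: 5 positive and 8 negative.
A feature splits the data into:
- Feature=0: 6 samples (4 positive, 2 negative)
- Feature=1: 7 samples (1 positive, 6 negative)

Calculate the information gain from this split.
0.2188 bits

Information Gain = H(Y) - H(Y|Feature)

Before split:
P(positive) = 5/13 = 0.3846
H(Y) = 0.9612 bits

After split:
Feature=0: H = 0.9183 bits (weight = 6/13)
Feature=1: H = 0.5917 bits (weight = 7/13)
H(Y|Feature) = (6/13)×0.9183 + (7/13)×0.5917 = 0.7424 bits

Information Gain = 0.9612 - 0.7424 = 0.2188 bits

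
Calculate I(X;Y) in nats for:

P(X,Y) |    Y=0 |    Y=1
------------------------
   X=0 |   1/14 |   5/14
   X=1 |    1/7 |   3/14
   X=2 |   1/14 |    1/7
0.0284 nats

Mutual information: I(X;Y) = H(X) + H(Y) - H(X,Y)

Marginals:
P(X) = (3/7, 5/14, 3/14), H(X) = 1.0609 nats
P(Y) = (2/7, 5/7), H(Y) = 0.5983 nats

Joint entropy: H(X,Y) = 1.6308 nats

I(X;Y) = 1.0609 + 0.5983 - 1.6308 = 0.0284 nats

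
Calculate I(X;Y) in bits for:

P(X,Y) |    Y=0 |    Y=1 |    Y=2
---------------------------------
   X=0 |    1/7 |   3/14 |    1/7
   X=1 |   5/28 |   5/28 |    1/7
0.0052 bits

Mutual information: I(X;Y) = H(X) + H(Y) - H(X,Y)

Marginals:
P(X) = (1/2, 1/2), H(X) = 1.0000 bits
P(Y) = (9/28, 11/28, 2/7), H(Y) = 1.5722 bits

Joint entropy: H(X,Y) = 2.5670 bits

I(X;Y) = 1.0000 + 1.5722 - 2.5670 = 0.0052 bits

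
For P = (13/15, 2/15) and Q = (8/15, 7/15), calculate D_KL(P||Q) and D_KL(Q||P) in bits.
D_KL(P||Q) = 0.3661, D_KL(Q||P) = 0.4699

KL divergence is not symmetric: D_KL(P||Q) ≠ D_KL(Q||P) in general.

D_KL(P||Q) = 0.3661 bits
D_KL(Q||P) = 0.4699 bits

No, they are not equal!

This asymmetry is why KL divergence is not a true distance metric.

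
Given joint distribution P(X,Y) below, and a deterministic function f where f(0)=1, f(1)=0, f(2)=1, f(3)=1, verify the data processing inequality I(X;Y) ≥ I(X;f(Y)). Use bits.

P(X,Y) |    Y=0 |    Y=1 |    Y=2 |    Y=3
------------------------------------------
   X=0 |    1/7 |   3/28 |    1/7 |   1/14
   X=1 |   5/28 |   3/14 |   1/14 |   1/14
I(X;Y) = 0.0430, I(X;f(Y)) = 0.0239, inequality holds: 0.0430 ≥ 0.0239

Data Processing Inequality: For any Markov chain X → Y → Z, we have I(X;Y) ≥ I(X;Z).

Here Z = f(Y) is a deterministic function of Y, forming X → Y → Z.

Original I(X;Y) = 0.0430 bits

After applying f:
P(X,Z) where Z=f(Y):
- P(X,Z=0) = P(X,Y=1)
- P(X,Z=1) = P(X,Y=0) + P(X,Y=2) + P(X,Y=3)

I(X;Z) = I(X;f(Y)) = 0.0239 bits

Verification: 0.0430 ≥ 0.0239 ✓

Information cannot be created by processing; the function f can only lose information about X.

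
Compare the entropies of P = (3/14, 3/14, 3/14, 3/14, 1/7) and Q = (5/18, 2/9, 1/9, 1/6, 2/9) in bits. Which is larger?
P

Computing entropies in bits:
H(P) = 2.3060
H(Q) = 2.2608

Distribution P has higher entropy.

Intuition: The distribution closer to uniform (more spread out) has higher entropy.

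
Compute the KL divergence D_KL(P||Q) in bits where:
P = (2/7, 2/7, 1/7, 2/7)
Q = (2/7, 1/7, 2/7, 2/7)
0.1429 bits

KL divergence: D_KL(P||Q) = Σ p(x) log(p(x)/q(x))

Computing term by term:
  x=0: 2/7 × log_2[(2/7)/(2/7)] = 2/7 × 0.0000 = 0.0000
  x=1: 2/7 × log_2[(2/7)/(1/7)] = 2/7 × 1.0000 = 0.2857
  x=2: 1/7 × log_2[(1/7)/(2/7)] = 1/7 × -1.0000 = -0.1429
  x=3: 2/7 × log_2[(2/7)/(2/7)] = 2/7 × 0.0000 = 0.0000

D_KL(P||Q) = 0.1429 bits

Note: KL divergence is always non-negative and equals 0 iff P = Q.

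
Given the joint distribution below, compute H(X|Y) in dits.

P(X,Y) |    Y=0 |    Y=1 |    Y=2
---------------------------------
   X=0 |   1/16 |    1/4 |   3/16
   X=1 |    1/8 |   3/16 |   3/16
0.2945 dits

Using the chain rule: H(X|Y) = H(X,Y) - H(Y)

First, compute H(X,Y) = 0.7476 dits

Marginal P(Y) = (3/16, 7/16, 3/8)
H(Y) = 0.4531 dits

H(X|Y) = H(X,Y) - H(Y) = 0.7476 - 0.4531 = 0.2945 dits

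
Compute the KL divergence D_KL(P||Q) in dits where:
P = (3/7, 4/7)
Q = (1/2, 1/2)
0.0044 dits

KL divergence: D_KL(P||Q) = Σ p(x) log(p(x)/q(x))

Computing term by term:
  x=0: 3/7 × log_10[(3/7)/(1/2)] = 3/7 × -0.0669 = -0.0287
  x=1: 4/7 × log_10[(4/7)/(1/2)] = 4/7 × 0.0580 = 0.0331

D_KL(P||Q) = 0.0044 dits

Note: KL divergence is always non-negative and equals 0 iff P = Q.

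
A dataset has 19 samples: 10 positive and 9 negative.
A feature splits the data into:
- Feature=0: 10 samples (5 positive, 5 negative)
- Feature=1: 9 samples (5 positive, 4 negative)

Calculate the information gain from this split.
0.0022 bits

Information Gain = H(Y) - H(Y|Feature)

Before split:
P(positive) = 10/19 = 0.5263
H(Y) = 0.9980 bits

After split:
Feature=0: H = 1.0000 bits (weight = 10/19)
Feature=1: H = 0.9911 bits (weight = 9/19)
H(Y|Feature) = (10/19)×1.0000 + (9/19)×0.9911 = 0.9958 bits

Information Gain = 0.9980 - 0.9958 = 0.0022 bits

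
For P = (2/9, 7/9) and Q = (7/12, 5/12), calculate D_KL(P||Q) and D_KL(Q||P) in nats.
D_KL(P||Q) = 0.2710, D_KL(Q||P) = 0.3029

KL divergence is not symmetric: D_KL(P||Q) ≠ D_KL(Q||P) in general.

D_KL(P||Q) = 0.2710 nats
D_KL(Q||P) = 0.3029 nats

No, they are not equal!

This asymmetry is why KL divergence is not a true distance metric.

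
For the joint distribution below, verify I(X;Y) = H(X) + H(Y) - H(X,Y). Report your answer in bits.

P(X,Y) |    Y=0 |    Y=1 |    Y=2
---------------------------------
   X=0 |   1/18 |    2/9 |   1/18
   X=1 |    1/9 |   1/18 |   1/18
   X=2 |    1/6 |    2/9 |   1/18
I(X;Y) = 0.0839 bits

Mutual information has multiple equivalent forms:
- I(X;Y) = H(X) - H(X|Y)
- I(X;Y) = H(Y) - H(Y|X)
- I(X;Y) = H(X) + H(Y) - H(X,Y)

Computing all quantities:
H(X) = 1.5305, H(Y) = 1.4591, H(X,Y) = 2.9058
H(X|Y) = 1.4466, H(Y|X) = 1.3753

Verification:
H(X) - H(X|Y) = 1.5305 - 1.4466 = 0.0839
H(Y) - H(Y|X) = 1.4591 - 1.3753 = 0.0839
H(X) + H(Y) - H(X,Y) = 1.5305 + 1.4591 - 2.9058 = 0.0839

All forms give I(X;Y) = 0.0839 bits. ✓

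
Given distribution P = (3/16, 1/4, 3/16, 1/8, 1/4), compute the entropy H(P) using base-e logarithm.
1.5808 nats

Shannon entropy is H(X) = -Σ p(x) log p(x).

For P = (3/16, 1/4, 3/16, 1/8, 1/4):
H = -3/16 × log_e(3/16) -1/4 × log_e(1/4) -3/16 × log_e(3/16) -1/8 × log_e(1/8) -1/4 × log_e(1/4)
H = 1.5808 nats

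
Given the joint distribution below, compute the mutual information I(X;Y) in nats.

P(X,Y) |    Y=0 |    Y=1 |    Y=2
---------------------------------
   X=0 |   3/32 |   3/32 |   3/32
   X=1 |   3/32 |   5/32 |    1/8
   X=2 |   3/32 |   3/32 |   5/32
0.0118 nats

Mutual information: I(X;Y) = H(X) + H(Y) - H(X,Y)

Marginals:
P(X) = (9/32, 3/8, 11/32), H(X) = 1.0916 nats
P(Y) = (9/32, 11/32, 3/8), H(Y) = 1.0916 nats

Joint entropy: H(X,Y) = 2.1715 nats

I(X;Y) = 1.0916 + 1.0916 - 2.1715 = 0.0118 nats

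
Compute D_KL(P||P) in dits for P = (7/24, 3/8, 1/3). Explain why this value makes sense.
0.0000 dits

KL divergence satisfies the Gibbs inequality: D_KL(P||Q) ≥ 0 for all distributions P, Q.

D_KL(P||Q) = Σ p(x) log(p(x)/q(x))
Each term is p(x) × log_10(p(x)/p(x)) = p(x) × log_10(1) = 0, so the sum is 0.
D_KL(P||Q) = 0.0000 dits

When P = Q, the KL divergence is exactly 0, as there is no 'divergence' between identical distributions.

This non-negativity is a fundamental property: relative entropy cannot be negative because it measures how different Q is from P.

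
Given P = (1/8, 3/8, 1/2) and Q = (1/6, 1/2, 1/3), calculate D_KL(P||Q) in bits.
0.0850 bits

KL divergence: D_KL(P||Q) = Σ p(x) log(p(x)/q(x))

Computing term by term:
  x=0: 1/8 × log_2[(1/8)/(1/6)] = 1/8 × -0.4150 = -0.0519
  x=1: 3/8 × log_2[(3/8)/(1/2)] = 3/8 × -0.4150 = -0.1556
  x=2: 1/2 × log_2[(1/2)/(1/3)] = 1/2 × 0.5850 = 0.2925

D_KL(P||Q) = 0.0850 bits

Note: KL divergence is always non-negative and equals 0 iff P = Q.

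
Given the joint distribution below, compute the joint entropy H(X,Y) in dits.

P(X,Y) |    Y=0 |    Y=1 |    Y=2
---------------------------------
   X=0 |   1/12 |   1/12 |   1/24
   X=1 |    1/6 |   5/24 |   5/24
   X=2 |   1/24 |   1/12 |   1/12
0.8883 dits

Joint entropy is H(X,Y) = -Σ_{x,y} p(x,y) log p(x,y).

Summing over all non-zero entries:
H(X,Y) = -[1/12·log_10(1/12) + 1/12·log_10(1/12) + 1/24·log_10(1/24) + 1/6·log_10(1/6) + 5/24·log_10(5/24) + 5/24·log_10(5/24) + 1/24·log_10(1/24) + 1/12·log_10(1/12) + 1/12·log_10(1/12)]
H(X,Y) = 0.8883 dits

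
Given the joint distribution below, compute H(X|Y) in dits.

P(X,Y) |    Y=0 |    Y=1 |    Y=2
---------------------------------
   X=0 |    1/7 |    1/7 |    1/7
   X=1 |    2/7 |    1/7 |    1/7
0.2905 dits

Using the chain rule: H(X|Y) = H(X,Y) - H(Y)

First, compute H(X,Y) = 0.7591 dits

Marginal P(Y) = (3/7, 2/7, 2/7)
H(Y) = 0.4686 dits

H(X|Y) = H(X,Y) - H(Y) = 0.7591 - 0.4686 = 0.2905 dits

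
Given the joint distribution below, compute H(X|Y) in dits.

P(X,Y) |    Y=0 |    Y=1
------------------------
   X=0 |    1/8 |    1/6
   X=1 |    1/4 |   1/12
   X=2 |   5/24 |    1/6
0.4597 dits

Using the chain rule: H(X|Y) = H(X,Y) - H(Y)

First, compute H(X,Y) = 0.7546 dits

Marginal P(Y) = (7/12, 5/12)
H(Y) = 0.2950 dits

H(X|Y) = H(X,Y) - H(Y) = 0.7546 - 0.2950 = 0.4597 dits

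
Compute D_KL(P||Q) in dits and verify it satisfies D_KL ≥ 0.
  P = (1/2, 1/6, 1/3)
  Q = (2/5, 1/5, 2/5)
0.0089 dits

KL divergence satisfies the Gibbs inequality: D_KL(P||Q) ≥ 0 for all distributions P, Q.

D_KL(P||Q) = Σ p(x) log(p(x)/q(x))
Term by term:
  x=0: 1/2 × log_10[(1/2)/(2/5)] = 0.0485
  x=1: 1/6 × log_10[(1/6)/(1/5)] = -0.0132
  x=2: 1/3 × log_10[(1/3)/(2/5)] = -0.0264
D_KL(P||Q) = 0.0089 dits

D_KL(P||Q) = 0.0089 ≥ 0 ✓

This non-negativity is a fundamental property: relative entropy cannot be negative because it measures how different Q is from P.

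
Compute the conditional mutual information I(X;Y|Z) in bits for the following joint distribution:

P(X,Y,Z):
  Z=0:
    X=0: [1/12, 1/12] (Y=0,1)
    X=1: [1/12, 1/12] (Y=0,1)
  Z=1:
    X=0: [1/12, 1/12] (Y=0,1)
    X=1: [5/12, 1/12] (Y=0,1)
0.0492 bits

Conditional mutual information: I(X;Y|Z) = H(X|Z) + H(Y|Z) - H(X,Y|Z)

H(Z) = 0.9183
H(X,Z) = 1.7925 → H(X|Z) = 0.8742
H(Y,Z) = 1.7925 → H(Y|Z) = 0.8742
H(X,Y,Z) = 2.6175 → H(X,Y|Z) = 1.6992

I(X;Y|Z) = 0.8742 + 0.8742 - 1.6992 = 0.0492 bits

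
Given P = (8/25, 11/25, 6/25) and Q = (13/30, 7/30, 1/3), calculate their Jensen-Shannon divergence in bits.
0.0349 bits

Jensen-Shannon divergence is:
JSD(P||Q) = 0.5 × D_KL(P||M) + 0.5 × D_KL(Q||M)
where M = 0.5 × (P + Q) is the mixture distribution.

M = 0.5 × (8/25, 11/25, 6/25) + 0.5 × (13/30, 7/30, 1/3) = (0.376667, 0.336667, 0.286667)

D_KL(P||M) = 0.0331 bits
D_KL(Q||M) = 0.0367 bits

JSD(P||Q) = 0.5 × 0.0331 + 0.5 × 0.0367 = 0.0349 bits

Unlike KL divergence, JSD is symmetric and bounded: 0 ≤ JSD ≤ log(2).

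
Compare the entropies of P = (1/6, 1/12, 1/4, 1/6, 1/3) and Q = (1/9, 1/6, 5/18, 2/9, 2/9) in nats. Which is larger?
Q

Computing entropies in nats:
H(P) = 1.5171
H(Q) = 1.5671

Distribution Q has higher entropy.

Intuition: The distribution closer to uniform (more spread out) has higher entropy.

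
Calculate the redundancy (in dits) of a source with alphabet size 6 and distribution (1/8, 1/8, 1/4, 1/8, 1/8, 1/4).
0.0256 dits

Redundancy measures how far a source is from maximum entropy:
R = H_max - H(X)

Maximum entropy for 6 symbols: H_max = log_10(6) = 0.7782 dits
Actual entropy: H(X) = 0.7526 dits
Redundancy: R = 0.7782 - 0.7526 = 0.0256 dits

This redundancy represents potential for compression: the source could be compressed by 0.0256 dits per symbol.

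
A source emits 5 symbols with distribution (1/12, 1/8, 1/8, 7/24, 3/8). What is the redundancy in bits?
0.2241 bits

Redundancy measures how far a source is from maximum entropy:
R = H_max - H(X)

Maximum entropy for 5 symbols: H_max = log_2(5) = 2.3219 bits
Actual entropy: H(X) = 2.0979 bits
Redundancy: R = 2.3219 - 2.0979 = 0.2241 bits

This redundancy represents potential for compression: the source could be compressed by 0.2241 bits per symbol.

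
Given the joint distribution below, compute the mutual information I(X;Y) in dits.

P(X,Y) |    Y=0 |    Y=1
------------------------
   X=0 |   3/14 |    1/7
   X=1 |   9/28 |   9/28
0.0020 dits

Mutual information: I(X;Y) = H(X) + H(Y) - H(X,Y)

Marginals:
P(X) = (5/14, 9/14), H(X) = 0.2831 dits
P(Y) = (15/28, 13/28), H(Y) = 0.2999 dits

Joint entropy: H(X,Y) = 0.5810 dits

I(X;Y) = 0.2831 + 0.2999 - 0.5810 = 0.0020 dits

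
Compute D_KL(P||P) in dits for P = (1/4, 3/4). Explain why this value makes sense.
0.0000 dits

KL divergence satisfies the Gibbs inequality: D_KL(P||Q) ≥ 0 for all distributions P, Q.

D_KL(P||Q) = Σ p(x) log(p(x)/q(x))
Each term is p(x) × log_10(p(x)/p(x)) = p(x) × log_10(1) = 0, so the sum is 0.
D_KL(P||Q) = 0.0000 dits

When P = Q, the KL divergence is exactly 0, as there is no 'divergence' between identical distributions.

This non-negativity is a fundamental property: relative entropy cannot be negative because it measures how different Q is from P.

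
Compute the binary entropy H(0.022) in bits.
0.1525 bits

The binary entropy function is:
H(p) = -p log(p) - (1-p) log(1-p)

H(0.022) = -0.022 × log_2(0.022) - 0.978 × log_2(0.978)
H(0.022) = 0.1525 bits

Note: Binary entropy is maximized at p=0.5 (H=1 bit) and minimized at p=0 or p=1 (H=0).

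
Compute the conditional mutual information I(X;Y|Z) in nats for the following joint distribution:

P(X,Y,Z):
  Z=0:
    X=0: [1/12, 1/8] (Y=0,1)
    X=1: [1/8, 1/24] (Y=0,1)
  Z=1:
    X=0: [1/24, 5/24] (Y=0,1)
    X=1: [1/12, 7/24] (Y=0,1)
0.0251 nats

Conditional mutual information: I(X;Y|Z) = H(X|Z) + H(Y|Z) - H(X,Y|Z)

H(Z) = 0.6616
H(X,Z) = 1.3398 → H(X|Z) = 0.6782
H(Y,Z) = 1.2319 → H(Y|Z) = 0.5704
H(X,Y,Z) = 1.8850 → H(X,Y|Z) = 1.2235

I(X;Y|Z) = 0.6782 + 0.5704 - 1.2235 = 0.0251 nats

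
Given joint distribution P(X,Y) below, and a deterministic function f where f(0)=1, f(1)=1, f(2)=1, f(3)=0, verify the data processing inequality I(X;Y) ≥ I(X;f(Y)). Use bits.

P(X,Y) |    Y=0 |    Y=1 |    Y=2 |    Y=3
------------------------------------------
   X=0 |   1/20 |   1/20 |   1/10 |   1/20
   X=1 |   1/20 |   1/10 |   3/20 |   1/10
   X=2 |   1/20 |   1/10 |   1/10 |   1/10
I(X;Y) = 0.0153, I(X;f(Y)) = 0.0042, inequality holds: 0.0153 ≥ 0.0042

Data Processing Inequality: For any Markov chain X → Y → Z, we have I(X;Y) ≥ I(X;Z).

Here Z = f(Y) is a deterministic function of Y, forming X → Y → Z.

Original I(X;Y) = 0.0153 bits

After applying f:
P(X,Z) where Z=f(Y):
- P(X,Z=0) = P(X,Y=3)
- P(X,Z=1) = P(X,Y=0) + P(X,Y=1) + P(X,Y=2)

I(X;Z) = I(X;f(Y)) = 0.0042 bits

Verification: 0.0153 ≥ 0.0042 ✓

Information cannot be created by processing; the function f can only lose information about X.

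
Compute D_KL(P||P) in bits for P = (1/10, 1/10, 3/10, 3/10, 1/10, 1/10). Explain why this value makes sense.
0.0000 bits

KL divergence satisfies the Gibbs inequality: D_KL(P||Q) ≥ 0 for all distributions P, Q.

D_KL(P||Q) = Σ p(x) log(p(x)/q(x))
Each term is p(x) × log_2(p(x)/p(x)) = p(x) × log_2(1) = 0, so the sum is 0.
D_KL(P||Q) = 0.0000 bits

When P = Q, the KL divergence is exactly 0, as there is no 'divergence' between identical distributions.

This non-negativity is a fundamental property: relative entropy cannot be negative because it measures how different Q is from P.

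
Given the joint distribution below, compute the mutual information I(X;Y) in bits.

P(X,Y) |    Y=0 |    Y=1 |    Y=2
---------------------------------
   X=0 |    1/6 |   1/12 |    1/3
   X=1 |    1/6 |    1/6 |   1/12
0.1162 bits

Mutual information: I(X;Y) = H(X) + H(Y) - H(X,Y)

Marginals:
P(X) = (7/12, 5/12), H(X) = 0.9799 bits
P(Y) = (1/3, 1/4, 5/12), H(Y) = 1.5546 bits

Joint entropy: H(X,Y) = 2.4183 bits

I(X;Y) = 0.9799 + 1.5546 - 2.4183 = 0.1162 bits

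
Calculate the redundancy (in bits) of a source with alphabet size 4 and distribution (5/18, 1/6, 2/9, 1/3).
0.0453 bits

Redundancy measures how far a source is from maximum entropy:
R = H_max - H(X)

Maximum entropy for 4 symbols: H_max = log_2(4) = 2.0000 bits
Actual entropy: H(X) = 1.9547 bits
Redundancy: R = 2.0000 - 1.9547 = 0.0453 bits

This redundancy represents potential for compression: the source could be compressed by 0.0453 bits per symbol.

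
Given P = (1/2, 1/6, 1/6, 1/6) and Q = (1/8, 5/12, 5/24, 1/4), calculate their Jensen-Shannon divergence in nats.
0.0933 nats

Jensen-Shannon divergence is:
JSD(P||Q) = 0.5 × D_KL(P||M) + 0.5 × D_KL(Q||M)
where M = 0.5 × (P + Q) is the mixture distribution.

M = 0.5 × (1/2, 1/6, 1/6, 1/6) + 0.5 × (1/8, 5/12, 5/24, 1/4) = (5/16, 7/24, 3/16, 5/24)

D_KL(P||M) = 0.0849 nats
D_KL(Q||M) = 0.1016 nats

JSD(P||Q) = 0.5 × 0.0849 + 0.5 × 0.1016 = 0.0933 nats

Unlike KL divergence, JSD is symmetric and bounded: 0 ≤ JSD ≤ log(2).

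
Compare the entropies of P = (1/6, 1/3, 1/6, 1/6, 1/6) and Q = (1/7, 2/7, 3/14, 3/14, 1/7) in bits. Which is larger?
Q

Computing entropies in bits:
H(P) = 2.2516
H(Q) = 2.2709

Distribution Q has higher entropy.

Intuition: The distribution closer to uniform (more spread out) has higher entropy.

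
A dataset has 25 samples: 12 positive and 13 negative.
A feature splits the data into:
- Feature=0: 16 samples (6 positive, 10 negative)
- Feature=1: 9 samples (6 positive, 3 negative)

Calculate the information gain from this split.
0.0574 bits

Information Gain = H(Y) - H(Y|Feature)

Before split:
P(positive) = 12/25 = 0.4800
H(Y) = 0.9988 bits

After split:
Feature=0: H = 0.9544 bits (weight = 16/25)
Feature=1: H = 0.9183 bits (weight = 9/25)
H(Y|Feature) = (16/25)×0.9544 + (9/25)×0.9183 = 0.9414 bits

Information Gain = 0.9988 - 0.9414 = 0.0574 bits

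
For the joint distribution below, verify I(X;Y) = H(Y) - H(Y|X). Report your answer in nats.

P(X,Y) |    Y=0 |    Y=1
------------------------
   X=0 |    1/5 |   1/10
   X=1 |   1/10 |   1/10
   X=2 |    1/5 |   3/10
I(X;Y) = 0.0271 nats

Mutual information has multiple equivalent forms:
- I(X;Y) = H(X) - H(X|Y)
- I(X;Y) = H(Y) - H(Y|X)
- I(X;Y) = H(X) + H(Y) - H(X,Y)

Computing all quantities:
H(X) = 1.0297, H(Y) = 0.6931, H(X,Y) = 1.6957
H(X|Y) = 1.0026, H(Y|X) = 0.6661

Verification:
H(X) - H(X|Y) = 1.0297 - 1.0026 = 0.0271
H(Y) - H(Y|X) = 0.6931 - 0.6661 = 0.0271
H(X) + H(Y) - H(X,Y) = 1.0297 + 0.6931 - 1.6957 = 0.0271

All forms give I(X;Y) = 0.0271 nats. ✓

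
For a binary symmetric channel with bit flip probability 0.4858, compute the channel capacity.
0.0006 bits

For a binary symmetric channel (BSC) with error probability p:
Capacity C = 1 - H(p) bits per symbol

where H(p) = -p log₂(p) - (1-p) log₂(1-p) is the binary entropy function.

H(0.4858) = 0.9994 bits
C = 1 - 0.9994 = 0.0006 bits per symbol

This means we can reliably transmit up to 0.0006 bits of information per channel use.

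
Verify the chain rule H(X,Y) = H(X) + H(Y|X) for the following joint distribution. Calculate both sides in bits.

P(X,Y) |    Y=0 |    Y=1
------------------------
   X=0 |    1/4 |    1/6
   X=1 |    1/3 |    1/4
H(X,Y) = 1.9591, H(X) = 0.9799, H(Y|X) = 0.9793 (all in bits)

Chain rule: H(X,Y) = H(X) + H(Y|X)

Left side — joint entropy directly:
H(X,Y) = -Σ p(x,y) log p(x,y) = 1.9591 bits

Right side — compute H(Y|X) from the conditional distributions:
P(X) = (5/12, 7/12), so H(X) = 0.9799 bits
H(Y|X) = Σ_x P(X=x) · H(Y|X=x):
  P(Y|X=0) = (3/5, 2/5), H(Y|X=0) = 0.9710, weight P(X=0) = 5/12
  P(Y|X=1) = (4/7, 3/7), H(Y|X=1) = 0.9852, weight P(X=1) = 7/12
H(Y|X) = 0.9793 bits

H(X) + H(Y|X) = 0.9799 + 0.9793 = 1.9591 bits

Both sides equal 1.9591 bits. ✓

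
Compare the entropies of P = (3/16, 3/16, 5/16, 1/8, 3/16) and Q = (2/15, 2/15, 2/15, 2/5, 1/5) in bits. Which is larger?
P

Computing entropies in bits:
H(P) = 2.2579
H(Q) = 2.1559

Distribution P has higher entropy.

Intuition: The distribution closer to uniform (more spread out) has higher entropy.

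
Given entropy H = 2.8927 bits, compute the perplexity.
7.4266

Perplexity is 2^H (or exp(H) for natural log).

H = 2.8927 bits
Perplexity = 2^2.8927 = 7.4266

Interpretation: The model's uncertainty is equivalent to choosing uniformly among 7.4 options.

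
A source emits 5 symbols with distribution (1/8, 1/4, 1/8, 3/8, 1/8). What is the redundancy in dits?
0.0501 dits

Redundancy measures how far a source is from maximum entropy:
R = H_max - H(X)

Maximum entropy for 5 symbols: H_max = log_10(5) = 0.6990 dits
Actual entropy: H(X) = 0.6489 dits
Redundancy: R = 0.6990 - 0.6489 = 0.0501 dits

This redundancy represents potential for compression: the source could be compressed by 0.0501 dits per symbol.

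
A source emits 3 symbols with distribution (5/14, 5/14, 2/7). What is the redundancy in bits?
0.0076 bits

Redundancy measures how far a source is from maximum entropy:
R = H_max - H(X)

Maximum entropy for 3 symbols: H_max = log_2(3) = 1.5850 bits
Actual entropy: H(X) = 1.5774 bits
Redundancy: R = 1.5850 - 1.5774 = 0.0076 bits

This redundancy represents potential for compression: the source could be compressed by 0.0076 bits per symbol.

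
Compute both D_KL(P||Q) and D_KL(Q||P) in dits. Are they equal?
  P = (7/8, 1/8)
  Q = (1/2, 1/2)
D_KL(P||Q) = 0.1374, D_KL(Q||P) = 0.1795

KL divergence is not symmetric: D_KL(P||Q) ≠ D_KL(Q||P) in general.

D_KL(P||Q) = 0.1374 dits
D_KL(Q||P) = 0.1795 dits

No, they are not equal!

This asymmetry is why KL divergence is not a true distance metric.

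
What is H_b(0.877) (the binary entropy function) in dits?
0.1619 dits

The binary entropy function is:
H(p) = -p log(p) - (1-p) log(1-p)

H(0.877) = -0.877 × log_10(0.877) - 0.123 × log_10(0.123)
H(0.877) = 0.1619 dits

Note: Binary entropy is maximized at p=0.5 (H=1 bit) and minimized at p=0 or p=1 (H=0).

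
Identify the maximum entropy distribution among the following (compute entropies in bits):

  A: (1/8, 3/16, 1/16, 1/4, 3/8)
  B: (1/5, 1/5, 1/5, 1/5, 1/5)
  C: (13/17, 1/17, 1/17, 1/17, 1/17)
B

For a discrete distribution over n outcomes, entropy is maximized by the uniform distribution.

Computing entropies:
H(A) = 2.1085 bits
H(B) = 2.3219 bits
H(C) = 1.2577 bits

The uniform distribution (where all probabilities equal 1/5) achieves the maximum entropy of log_2(5) = 2.3219 bits.

Distribution B has the highest entropy.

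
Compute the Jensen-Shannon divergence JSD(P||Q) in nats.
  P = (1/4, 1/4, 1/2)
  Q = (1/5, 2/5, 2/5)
0.0129 nats

Jensen-Shannon divergence is:
JSD(P||Q) = 0.5 × D_KL(P||M) + 0.5 × D_KL(Q||M)
where M = 0.5 × (P + Q) is the mixture distribution.

M = 0.5 × (1/4, 1/4, 1/2) + 0.5 × (1/5, 2/5, 2/5) = (9/40, 13/40, 9/20)

D_KL(P||M) = 0.0134 nats
D_KL(Q||M) = 0.0124 nats

JSD(P||Q) = 0.5 × 0.0134 + 0.5 × 0.0124 = 0.0129 nats

Unlike KL divergence, JSD is symmetric and bounded: 0 ≤ JSD ≤ log(2).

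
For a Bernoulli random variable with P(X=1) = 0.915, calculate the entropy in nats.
0.2908 nats

The binary entropy function is:
H(p) = -p log(p) - (1-p) log(1-p)

H(0.915) = -0.915 × log_e(0.915) - 0.085 × log_e(0.085)
H(0.915) = 0.2908 nats

Note: Binary entropy is maximized at p=0.5 (H=1 bit) and minimized at p=0 or p=1 (H=0).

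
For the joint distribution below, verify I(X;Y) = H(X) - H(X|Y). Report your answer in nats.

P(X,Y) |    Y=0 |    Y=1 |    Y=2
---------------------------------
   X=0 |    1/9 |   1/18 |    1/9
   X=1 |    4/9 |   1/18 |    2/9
I(X;Y) = 0.0237 nats

Mutual information has multiple equivalent forms:
- I(X;Y) = H(X) - H(X|Y)
- I(X;Y) = H(Y) - H(Y|X)
- I(X;Y) = H(X) + H(Y) - H(X,Y)

Computing all quantities:
H(X) = 0.5908, H(Y) = 0.9369, H(X,Y) = 1.5041
H(X|Y) = 0.5672, H(Y|X) = 0.9132

Verification:
H(X) - H(X|Y) = 0.5908 - 0.5672 = 0.0237
H(Y) - H(Y|X) = 0.9369 - 0.9132 = 0.0237
H(X) + H(Y) - H(X,Y) = 0.5908 + 0.9369 - 1.5041 = 0.0237

All forms give I(X;Y) = 0.0237 nats. ✓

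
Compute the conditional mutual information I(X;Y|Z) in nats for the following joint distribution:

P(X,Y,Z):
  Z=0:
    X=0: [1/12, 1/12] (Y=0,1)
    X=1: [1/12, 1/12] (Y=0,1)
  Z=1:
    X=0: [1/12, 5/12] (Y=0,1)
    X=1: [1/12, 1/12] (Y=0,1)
0.0341 nats

Conditional mutual information: I(X;Y|Z) = H(X|Z) + H(Y|Z) - H(X,Y|Z)

H(Z) = 0.6365
H(X,Z) = 1.2425 → H(X|Z) = 0.6059
H(Y,Z) = 1.2425 → H(Y|Z) = 0.6059
H(X,Y,Z) = 1.8143 → H(X,Y|Z) = 1.1778

I(X;Y|Z) = 0.6059 + 0.6059 - 1.1778 = 0.0341 nats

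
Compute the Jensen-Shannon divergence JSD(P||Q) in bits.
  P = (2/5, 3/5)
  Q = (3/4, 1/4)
0.0926 bits

Jensen-Shannon divergence is:
JSD(P||Q) = 0.5 × D_KL(P||M) + 0.5 × D_KL(Q||M)
where M = 0.5 × (P + Q) is the mixture distribution.

M = 0.5 × (2/5, 3/5) + 0.5 × (3/4, 1/4) = (23/40, 17/40)

D_KL(P||M) = 0.0891 bits
D_KL(Q||M) = 0.0961 bits

JSD(P||Q) = 0.5 × 0.0891 + 0.5 × 0.0961 = 0.0926 bits

Unlike KL divergence, JSD is symmetric and bounded: 0 ≤ JSD ≤ log(2).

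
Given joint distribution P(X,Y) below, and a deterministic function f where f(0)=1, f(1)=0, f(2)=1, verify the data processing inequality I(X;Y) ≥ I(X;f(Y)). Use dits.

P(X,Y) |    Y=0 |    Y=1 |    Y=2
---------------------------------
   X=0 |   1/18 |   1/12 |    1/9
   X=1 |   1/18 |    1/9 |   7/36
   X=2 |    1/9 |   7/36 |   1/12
I(X;Y) = 0.0200, I(X;f(Y)) = 0.0072, inequality holds: 0.0200 ≥ 0.0072

Data Processing Inequality: For any Markov chain X → Y → Z, we have I(X;Y) ≥ I(X;Z).

Here Z = f(Y) is a deterministic function of Y, forming X → Y → Z.

Original I(X;Y) = 0.0200 dits

After applying f:
P(X,Z) where Z=f(Y):
- P(X,Z=0) = P(X,Y=1)
- P(X,Z=1) = P(X,Y=0) + P(X,Y=2)

I(X;Z) = I(X;f(Y)) = 0.0072 dits

Verification: 0.0200 ≥ 0.0072 ✓

Information cannot be created by processing; the function f can only lose information about X.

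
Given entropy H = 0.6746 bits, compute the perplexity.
1.5962

Perplexity is 2^H (or exp(H) for natural log).

H = 0.6746 bits
Perplexity = 2^0.6746 = 1.5962

Interpretation: The model's uncertainty is equivalent to choosing uniformly among 1.6 options.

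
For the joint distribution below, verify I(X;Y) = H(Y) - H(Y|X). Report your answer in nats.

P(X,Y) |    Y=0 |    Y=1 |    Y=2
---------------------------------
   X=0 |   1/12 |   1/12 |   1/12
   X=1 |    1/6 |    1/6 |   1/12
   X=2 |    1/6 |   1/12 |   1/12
I(X;Y) = 0.0168 nats

Mutual information has multiple equivalent forms:
- I(X;Y) = H(X) - H(X|Y)
- I(X;Y) = H(Y) - H(Y|X)
- I(X;Y) = H(X) + H(Y) - H(X,Y)

Computing all quantities:
H(X) = 1.0776, H(Y) = 1.0776, H(X,Y) = 2.1383
H(X|Y) = 1.0608, H(Y|X) = 1.0608

Verification:
H(X) - H(X|Y) = 1.0776 - 1.0608 = 0.0168
H(Y) - H(Y|X) = 1.0776 - 1.0608 = 0.0168
H(X) + H(Y) - H(X,Y) = 1.0776 + 1.0776 - 2.1383 = 0.0168

All forms give I(X;Y) = 0.0168 nats. ✓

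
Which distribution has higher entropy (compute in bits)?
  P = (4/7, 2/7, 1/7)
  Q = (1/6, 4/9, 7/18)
Q

Computing entropies in bits:
H(P) = 1.3788
H(Q) = 1.4807

Distribution Q has higher entropy.

Intuition: The distribution closer to uniform (more spread out) has higher entropy.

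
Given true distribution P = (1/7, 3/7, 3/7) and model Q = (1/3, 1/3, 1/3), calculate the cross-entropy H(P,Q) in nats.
1.0986 nats

Cross-entropy: H(P,Q) = -Σ p(x) log q(x)

Alternatively: H(P,Q) = H(P) + D_KL(P||Q)
H(P) = 1.0042 nats
D_KL(P||Q) = 0.0944 nats

H(P,Q) = 1.0042 + 0.0944 = 1.0986 nats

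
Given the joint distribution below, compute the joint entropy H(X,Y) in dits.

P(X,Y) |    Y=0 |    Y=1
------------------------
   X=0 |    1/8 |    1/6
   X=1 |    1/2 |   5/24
0.5350 dits

Joint entropy is H(X,Y) = -Σ_{x,y} p(x,y) log p(x,y).

Summing over all non-zero entries:
H(X,Y) = -[1/8·log_10(1/8) + 1/6·log_10(1/6) + 1/2·log_10(1/2) + 5/24·log_10(5/24)]
H(X,Y) = 0.5350 dits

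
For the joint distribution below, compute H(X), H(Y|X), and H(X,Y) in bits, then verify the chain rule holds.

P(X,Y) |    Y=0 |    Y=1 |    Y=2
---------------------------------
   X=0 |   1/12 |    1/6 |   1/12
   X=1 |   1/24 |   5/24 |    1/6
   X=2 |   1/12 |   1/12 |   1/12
H(X,Y) = 3.0179, H(X) = 1.5546, H(Y|X) = 1.4633 (all in bits)

Chain rule: H(X,Y) = H(X) + H(Y|X)

Left side — joint entropy directly:
H(X,Y) = -Σ p(x,y) log p(x,y) = 3.0179 bits

Right side — compute H(Y|X) from the conditional distributions:
P(X) = (1/3, 5/12, 1/4), so H(X) = 1.5546 bits
H(Y|X) = Σ_x P(X=x) · H(Y|X=x):
  P(Y|X=0) = (1/4, 1/2, 1/4), H(Y|X=0) = 1.5000, weight P(X=0) = 1/3
  P(Y|X=1) = (1/10, 1/2, 2/5), H(Y|X=1) = 1.3610, weight P(X=1) = 5/12
  P(Y|X=2) = (1/3, 1/3, 1/3), H(Y|X=2) = 1.5850, weight P(X=2) = 1/4
H(Y|X) = 1.4633 bits

H(X) + H(Y|X) = 1.5546 + 1.4633 = 3.0179 bits

Both sides equal 3.0179 bits. ✓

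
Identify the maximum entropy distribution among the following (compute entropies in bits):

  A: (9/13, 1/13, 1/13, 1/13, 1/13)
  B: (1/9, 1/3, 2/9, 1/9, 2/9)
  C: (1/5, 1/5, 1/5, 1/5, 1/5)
C

For a discrete distribution over n outcomes, entropy is maximized by the uniform distribution.

Computing entropies:
H(A) = 1.5059 bits
H(B) = 2.1972 bits
H(C) = 2.3219 bits

The uniform distribution (where all probabilities equal 1/5) achieves the maximum entropy of log_2(5) = 2.3219 bits.

Distribution C has the highest entropy.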